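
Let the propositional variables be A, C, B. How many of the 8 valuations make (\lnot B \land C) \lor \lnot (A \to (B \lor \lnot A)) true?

Initial set: {((\lnot B \land C) \lor \lnot (A \to (B \lor \lnot A)))}.
((\lnot B \land C) \lor \lnot (A \to (B \lor \lnot A))): β-rule — branch into (\lnot B \land C)  //  \lnot (A \to (B \lor \lnot A)).
  branch 1 (add (\lnot B \land C)):
    (\lnot B \land C): α-rule — add \lnot B, C.
    ○ open, literals {B=F, C=T}.
  branch 2 (add \lnot (A \to (B \lor \lnot A))):
    \lnot (A \to (B \lor \lnot A)): α-rule — add A, \lnot (B \lor \lnot A).
    \lnot (B \lor \lnot A): α-rule — add \lnot B, \lnot \lnot A.
    ○ open, literals {A=T, B=F}.
0 branches closed, 2 open.
Each open branch fixes some atoms; the unmentioned ones are free. Counting distinct full assignments: branch {B=F, C=T} (A) contributes 2 new; branch {A=T, B=F} (C) contributes 1 new. Total: 3.

3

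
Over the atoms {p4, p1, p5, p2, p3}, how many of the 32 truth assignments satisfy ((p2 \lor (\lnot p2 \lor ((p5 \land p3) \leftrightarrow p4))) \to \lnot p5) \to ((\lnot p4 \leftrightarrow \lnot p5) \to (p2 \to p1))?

30

Initial set: {T (((p2 \lor (\lnot p2 \lor ((p5 \land p3) \leftrightarrow p4))) \to \lnot p5) \to ((\lnot p4 \leftrightarrow \lnot p5) \to (p2 \to p1)))}.
T (((p2 \lor (\lnot p2 \lor ((p5 \land p3) \leftrightarrow p4))) \to \lnot p5) \to ((\lnot p4 \leftrightarrow \lnot p5) \to (p2 \to p1))): β-rule — branch into F ((p2 \lor (\lnot p2 \lor ((p5 \land p3) \leftrightarrow p4))) \to \lnot p5)  //  T ((\lnot p4 \leftrightarrow \lnot p5) \to (p2 \to p1)).
  branch 1 (add F ((p2 \lor (\lnot p2 \lor ((p5 \land p3) \leftrightarrow p4))) \to \lnot p5)):
    F ((p2 \lor (\lnot p2 \lor ((p5 \land p3) \leftrightarrow p4))) \to \lnot p5): α-rule — add T (p2 \lor (\lnot p2 \lor ((p5 \land p3) \leftrightarrow p4))), F \lnot p5.
    T (p2 \lor (\lnot p2 \lor ((p5 \land p3) \leftrightarrow p4))): β-rule — branch into T p2  //  T (\lnot p2 \lor ((p5 \land p3) \leftrightarrow p4)).
      branch 1.1 (add T p2):
        ○ open, literals {p2=T, p5=T}.
      branch 1.2 (add T (\lnot p2 \lor ((p5 \land p3) \leftrightarrow p4))):
        T (\lnot p2 \lor ((p5 \land p3) \leftrightarrow p4)): β-rule — branch into T \lnot p2  //  T ((p5 \land p3) \leftrightarrow p4).
          branch 1.2.1 (add T \lnot p2):
            ○ open, literals {p2=F, p5=T}.
          branch 1.2.2 (add T ((p5 \land p3) \leftrightarrow p4)):
            T ((p5 \land p3) \leftrightarrow p4): β-rule — branch into T (p5 \land p3), T p4  //  F (p5 \land p3), F p4.
              branch 1.2.2.1 (add T (p5 \land p3), T p4):
                T (p5 \land p3): α-rule — add T p5, T p3.
                ○ open, literals {p3=T, p4=T, p5=T}.
              branch 1.2.2.2 (add F (p5 \land p3), F p4):
                F (p5 \land p3): β-rule — branch into F p5  //  F p3.
                  branch 1.2.2.2.1 (add F p5):
                    × closes — contains both p5 and \lnot p5.
                  branch 1.2.2.2.2 (add F p3):
                    ○ open, literals {p3=F, p4=F, p5=T}.
  branch 2 (add T ((\lnot p4 \leftrightarrow \lnot p5) \to (p2 \to p1))):
    T ((\lnot p4 \leftrightarrow \lnot p5) \to (p2 \to p1)): β-rule — branch into F (\lnot p4 \leftrightarrow \lnot p5)  //  T (p2 \to p1).
      branch 2.1 (add F (\lnot p4 \leftrightarrow \lnot p5)):
        F (\lnot p4 \leftrightarrow \lnot p5): β-rule — branch into T \lnot p4, F \lnot p5  //  F \lnot p4, T \lnot p5.
          branch 2.1.1 (add T \lnot p4, F \lnot p5):
            ○ open, literals {p4=F, p5=T}.
          branch 2.1.2 (add F \lnot p4, T \lnot p5):
            ○ open, literals {p4=T, p5=F}.
      branch 2.2 (add T (p2 \to p1)):
        T (p2 \to p1): β-rule — branch into F p2  //  T p1.
          branch 2.2.1 (add F p2):
            ○ open, literals {p2=F}.
          branch 2.2.2 (add T p1):
            ○ open, literals {p1=T}.
1 branch closed, 8 open.
Each open branch fixes some atoms; the unmentioned ones are free. Counting distinct full assignments: branch {p2=T, p5=T} (p4, p1, p3) contributes 8 new; branch {p2=F, p5=T} (p4, p1, p3) contributes 8 new; branch {p3=T, p4=T, p5=T} (p1, p2) contributes 0 new; branch {p3=F, p4=F, p5=T} (p1, p2) contributes 0 new; branch {p4=F, p5=T} (p1, p2, p3) contributes 0 new; branch {p4=T, p5=F} (p1, p2, p3) contributes 8 new; branch {p2=F} (p4, p1, p5, p3) contributes 4 new; branch {p1=T} (p4, p5, p2, p3) contributes 2 new. Total: 30.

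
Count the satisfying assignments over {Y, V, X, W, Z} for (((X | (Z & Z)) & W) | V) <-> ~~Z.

18

Initial set: {T ((((X | (Z & Z)) & W) | V) <-> ~~Z)}.
T ((((X | (Z & Z)) & W) | V) <-> ~~Z): β-rule — branch into T (((X | (Z & Z)) & W) | V), T ~~Z  //  F (((X | (Z & Z)) & W) | V), F ~~Z.
  branch 1 (add T (((X | (Z & Z)) & W) | V), T ~~Z):
    T ~~Z: drop double negation, giving T Z.
    T (((X | (Z & Z)) & W) | V): β-rule — branch into T ((X | (Z & Z)) & W)  //  T V.
      branch 1.1 (add T ((X | (Z & Z)) & W)):
        T ((X | (Z & Z)) & W): α-rule — add T (X | (Z & Z)), T W.
        T (X | (Z & Z)): β-rule — branch into T X  //  T (Z & Z).
          branch 1.1.1 (add T X):
            ○ open, literals {W=1, X=1, Z=1}.
          branch 1.1.2 (add T (Z & Z)):
            T (Z & Z): α-rule — add T Z, T Z.
            ○ open, literals {W=1, Z=1}.
      branch 1.2 (add T V):
        ○ open, literals {V=1, Z=1}.
  branch 2 (add F (((X | (Z & Z)) & W) | V), F ~~Z):
    F (((X | (Z & Z)) & W) | V): α-rule — add F ((X | (Z & Z)) & W), F V.
    F ~~Z: drop double negation, giving F Z.
    F ((X | (Z & Z)) & W): β-rule — branch into F (X | (Z & Z))  //  F W.
      branch 2.1 (add F (X | (Z & Z))):
        F (X | (Z & Z)): α-rule — add F X, F (Z & Z).
        F (Z & Z): β-rule — branch into F Z  //  F Z.
          branch 2.1.1 (add F Z):
            ○ open, literals {V=0, X=0, Z=0}.
          branch 2.1.2 (add F Z):
            ○ open, literals {V=0, X=0, Z=0}.
      branch 2.2 (add F W):
        ○ open, literals {V=0, W=0, Z=0}.
0 branches closed, 6 open.
Each open branch fixes some atoms; the unmentioned ones are free. Counting distinct full assignments: branch {W=1, X=1, Z=1} (Y, V) contributes 4 new; branch {W=1, Z=1} (Y, V, X) contributes 4 new; branch {V=1, Z=1} (Y, X, W) contributes 4 new; branch {V=0, X=0, Z=0} (Y, W) contributes 4 new; branch {V=0, X=0, Z=0} (Y, W) contributes 0 new; branch {V=0, W=0, Z=0} (Y, X) contributes 2 new. Total: 18.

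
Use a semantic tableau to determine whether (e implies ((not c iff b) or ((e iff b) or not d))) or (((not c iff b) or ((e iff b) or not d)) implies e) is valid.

Assume the negation and expand:
Initial set: {not ((e implies ((not c iff b) or ((e iff b) or not d))) or (((not c iff b) or ((e iff b) or not d)) implies e))}.
not ((e implies ((not c iff b) or ((e iff b) or not d))) or (((not c iff b) or ((e iff b) or not d)) implies e)): α-rule — add not (e implies ((not c iff b) or ((e iff b) or not d))), not (((not c iff b) or ((e iff b) or not d)) implies e).
not (e implies ((not c iff b) or ((e iff b) or not d))): α-rule — add e, not ((not c iff b) or ((e iff b) or not d)).
not (((not c iff b) or ((e iff b) or not d)) implies e): α-rule — add ((not c iff b) or ((e iff b) or not d)), not e.
× closes — contains both e and not e.
All 1 branch closes.
Every branch closed, so the negation is unsatisfiable and the formula is valid.

Valid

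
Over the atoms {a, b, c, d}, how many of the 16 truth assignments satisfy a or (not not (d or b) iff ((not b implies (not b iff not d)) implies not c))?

13

Initial set: {(a or (not not (d or b) iff ((not b implies (not b iff not d)) implies not c)))}.
(a or (not not (d or b) iff ((not b implies (not b iff not d)) implies not c))): β-rule — branch into a  //  (not not (d or b) iff ((not b implies (not b iff not d)) implies not c)).
  branch 1 (add a):
    ○ open, literals {a=true}.
  branch 2 (add (not not (d or b) iff ((not b implies (not b iff not d)) implies not c))):
    (not not (d or b) iff ((not b implies (not b iff not d)) implies not c)): β-rule — branch into not not (d or b), ((not b implies (not b iff not d)) implies not c)  //  not not not (d or b), not ((not b implies (not b iff not d)) implies not c).
      branch 2.1 (add not not (d or b), ((not b implies (not b iff not d)) implies not c)):
        not not (d or b): drop double negation, giving (d or b).
        ((not b implies (not b iff not d)) implies not c): β-rule — branch into not (not b implies (not b iff not d))  //  not c.
          branch 2.1.1 (add not (not b implies (not b iff not d))):
            not (not b implies (not b iff not d)): α-rule — add not b, not (not b iff not d).
            (d or b): β-rule — branch into d  //  b.
              branch 2.1.1.1 (add d):
                not (not b iff not d): β-rule — branch into not b, not not d  //  not not b, not d.
                  branch 2.1.1.1.1 (add not b, not not d):
                    ○ open, literals {b=false, d=true}.
                  branch 2.1.1.1.2 (add not not b, not d):
                    × closes — contains both b and not b.
              branch 2.1.1.2 (add b):
                × closes — contains both b and not b.
          branch 2.1.2 (add not c):
            (d or b): β-rule — branch into d  //  b.
              branch 2.1.2.1 (add d):
                ○ open, literals {c=false, d=true}.
              branch 2.1.2.2 (add b):
                ○ open, literals {b=true, c=false}.
      branch 2.2 (add not not not (d or b), not ((not b implies (not b iff not d)) implies not c)):
        not not not (d or b): drop double negation, giving not (d or b).
        not ((not b implies (not b iff not d)) implies not c): α-rule — add (not b implies (not b iff not d)), not not c.
        not (d or b): α-rule — add not d, not b.
        (not b implies (not b iff not d)): β-rule — branch into not not b  //  (not b iff not d).
          branch 2.2.1 (add not not b):
            × closes — contains both b and not b.
          branch 2.2.2 (add (not b iff not d)):
            (not b iff not d): β-rule — branch into not b, not d  //  not not b, not not d.
              branch 2.2.2.1 (add not b, not d):
                ○ open, literals {b=false, c=true, d=false}.
              branch 2.2.2.2 (add not not b, not not d):
                × closes — contains both b and not b.
4 branches closed, 5 open.
Each open branch fixes some atoms; the unmentioned ones are free. Counting distinct full assignments: branch {a=true} (b, c, d) contributes 8 new; branch {b=false, d=true} (a, c) contributes 2 new; branch {c=false, d=true} (a, b) contributes 1 new; branch {b=true, c=false} (a, d) contributes 1 new; branch {b=false, c=true, d=false} (a) contributes 1 new. Total: 13.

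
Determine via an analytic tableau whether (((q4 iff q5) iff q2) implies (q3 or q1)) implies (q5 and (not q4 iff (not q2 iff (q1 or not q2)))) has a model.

Initial set: {((((q4 iff q5) iff q2) implies (q3 or q1)) implies (q5 and (not q4 iff (not q2 iff (q1 or not q2)))))}.
((((q4 iff q5) iff q2) implies (q3 or q1)) implies (q5 and (not q4 iff (not q2 iff (q1 or not q2))))): β-rule — branch into not (((q4 iff q5) iff q2) implies (q3 or q1))  //  (q5 and (not q4 iff (not q2 iff (q1 or not q2)))).
  branch 1 (add not (((q4 iff q5) iff q2) implies (q3 or q1))):
    not (((q4 iff q5) iff q2) implies (q3 or q1)): α-rule — add ((q4 iff q5) iff q2), not (q3 or q1).
    not (q3 or q1): α-rule — add not q3, not q1.
    ((q4 iff q5) iff q2): β-rule — branch into (q4 iff q5), q2  //  not (q4 iff q5), not q2.
      branch 1.1 (add (q4 iff q5), q2):
        (q4 iff q5): β-rule — branch into q4, q5  //  not q4, not q5.
          branch 1.1.1 (add q4, q5):
            ○ open, literals {q1=false, q2=true, q3=false, q4=true, q5=true}.
          branch 1.1.2 (add not q4, not q5):
            ○ open, literals {q1=false, q2=true, q3=false, q4=false, q5=false}.
      branch 1.2 (add not (q4 iff q5), not q2):
        not (q4 iff q5): β-rule — branch into q4, not q5  //  not q4, q5.
          branch 1.2.1 (add q4, not q5):
            ○ open, literals {q1=false, q2=false, q3=false, q4=true, q5=false}.
          branch 1.2.2 (add not q4, q5):
            ○ open, literals {q1=false, q2=false, q3=false, q4=false, q5=true}.
  branch 2 (add (q5 and (not q4 iff (not q2 iff (q1 or not q2))))):
    (q5 and (not q4 iff (not q2 iff (q1 or not q2)))): α-rule — add q5, (not q4 iff (not q2 iff (q1 or not q2))).
    (not q4 iff (not q2 iff (q1 or not q2))): β-rule — branch into not q4, (not q2 iff (q1 or not q2))  //  not not q4, not (not q2 iff (q1 or not q2)).
      branch 2.1 (add not q4, (not q2 iff (q1 or not q2))):
        (not q2 iff (q1 or not q2)): β-rule — branch into not q2, (q1 or not q2)  //  not not q2, not (q1 or not q2).
          branch 2.1.1 (add not q2, (q1 or not q2)):
            (q1 or not q2): β-rule — branch into q1  //  not q2.
              branch 2.1.1.1 (add q1):
                ○ open, literals {q1=true, q2=false, q4=false, q5=true}.
              branch 2.1.1.2 (add not q2):
                ○ open, literals {q2=false, q4=false, q5=true}.
          branch 2.1.2 (add not not q2, not (q1 or not q2)):
            not (q1 or not q2): α-rule — add not q1, not not q2.
            ○ open, literals {q1=false, q2=true, q4=false, q5=true}.
      branch 2.2 (add not not q4, not (not q2 iff (q1 or not q2))):
        not (not q2 iff (q1 or not q2)): β-rule — branch into not q2, not (q1 or not q2)  //  not not q2, (q1 or not q2).
          branch 2.2.1 (add not q2, not (q1 or not q2)):
            not (q1 or not q2): α-rule — add not q1, not not q2.
            × closes — contains both q2 and not q2.
          branch 2.2.2 (add not not q2, (q1 or not q2)):
            (q1 or not q2): β-rule — branch into q1  //  not q2.
              branch 2.2.2.1 (add q1):
                ○ open, literals {q1=true, q2=true, q4=true, q5=true}.
              branch 2.2.2.2 (add not q2):
                × closes — contains both q2 and not q2.
2 branches closed, 8 open.
An open branch gives a satisfying assignment: q1=false, q2=true, q3=false, q4=true, q5=true.

Satisfiable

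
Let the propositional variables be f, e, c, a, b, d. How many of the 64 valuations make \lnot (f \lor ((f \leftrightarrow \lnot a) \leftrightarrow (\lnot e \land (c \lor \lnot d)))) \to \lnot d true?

56

Initial set: {(\lnot (f \lor ((f \leftrightarrow \lnot a) \leftrightarrow (\lnot e \land (c \lor \lnot d)))) \to \lnot d)}.
(\lnot (f \lor ((f \leftrightarrow \lnot a) \leftrightarrow (\lnot e \land (c \lor \lnot d)))) \to \lnot d): β-rule — branch into \lnot \lnot (f \lor ((f \leftrightarrow \lnot a) \leftrightarrow (\lnot e \land (c \lor \lnot d))))  //  \lnot d.
  branch 1 (add \lnot \lnot (f \lor ((f \leftrightarrow \lnot a) \leftrightarrow (\lnot e \land (c \lor \lnot d))))):
    \lnot \lnot (f \lor ((f \leftrightarrow \lnot a) \leftrightarrow (\lnot e \land (c \lor \lnot d)))): β-rule — branch into f  //  ((f \leftrightarrow \lnot a) \leftrightarrow (\lnot e \land (c \lor \lnot d))).
      branch 1.1 (add f):
        ○ open, literals {f=1}.
      branch 1.2 (add ((f \leftrightarrow \lnot a) \leftrightarrow (\lnot e \land (c \lor \lnot d)))):
        ((f \leftrightarrow \lnot a) \leftrightarrow (\lnot e \land (c \lor \lnot d))): β-rule — branch into (f \leftrightarrow \lnot a), (\lnot e \land (c \lor \lnot d))  //  \lnot (f \leftrightarrow \lnot a), \lnot (\lnot e \land (c \lor \lnot d)).
          branch 1.2.1 (add (f \leftrightarrow \lnot a), (\lnot e \land (c \lor \lnot d))):
            (\lnot e \land (c \lor \lnot d)): α-rule — add \lnot e, (c \lor \lnot d).
            (f \leftrightarrow \lnot a): β-rule — branch into f, \lnot a  //  \lnot f, \lnot \lnot a.
              branch 1.2.1.1 (add f, \lnot a):
                (c \lor \lnot d): β-rule — branch into c  //  \lnot d.
                  branch 1.2.1.1.1 (add c):
                    ○ open, literals {a=0, c=1, e=0, f=1}.
                  branch 1.2.1.1.2 (add \lnot d):
                    ○ open, literals {a=0, d=0, e=0, f=1}.
              branch 1.2.1.2 (add \lnot f, \lnot \lnot a):
                (c \lor \lnot d): β-rule — branch into c  //  \lnot d.
                  branch 1.2.1.2.1 (add c):
                    ○ open, literals {a=1, c=1, e=0, f=0}.
                  branch 1.2.1.2.2 (add \lnot d):
                    ○ open, literals {a=1, d=0, e=0, f=0}.
          branch 1.2.2 (add \lnot (f \leftrightarrow \lnot a), \lnot (\lnot e \land (c \lor \lnot d))):
            \lnot (f \leftrightarrow \lnot a): β-rule — branch into f, \lnot \lnot a  //  \lnot f, \lnot a.
              branch 1.2.2.1 (add f, \lnot \lnot a):
                \lnot (\lnot e \land (c \lor \lnot d)): β-rule — branch into \lnot \lnot e  //  \lnot (c \lor \lnot d).
                  branch 1.2.2.1.1 (add \lnot \lnot e):
                    ○ open, literals {a=1, e=1, f=1}.
                  branch 1.2.2.1.2 (add \lnot (c \lor \lnot d)):
                    \lnot (c \lor \lnot d): α-rule — add \lnot c, \lnot \lnot d.
                    ○ open, literals {a=1, c=0, d=1, f=1}.
              branch 1.2.2.2 (add \lnot f, \lnot a):
                \lnot (\lnot e \land (c \lor \lnot d)): β-rule — branch into \lnot \lnot e  //  \lnot (c \lor \lnot d).
                  branch 1.2.2.2.1 (add \lnot \lnot e):
                    ○ open, literals {a=0, e=1, f=0}.
                  branch 1.2.2.2.2 (add \lnot (c \lor \lnot d)):
                    \lnot (c \lor \lnot d): α-rule — add \lnot c, \lnot \lnot d.
                    ○ open, literals {a=0, c=0, d=1, f=0}.
  branch 2 (add \lnot d):
    ○ open, literals {d=0}.
0 branches closed, 10 open.
Each open branch fixes some atoms; the unmentioned ones are free. Counting distinct full assignments: branch {f=1} (e, c, a, b, d) contributes 32 new; branch {a=0, c=1, e=0, f=1} (b, d) contributes 0 new; branch {a=0, d=0, e=0, f=1} (c, b) contributes 0 new; branch {a=1, c=1, e=0, f=0} (b, d) contributes 4 new; branch {a=1, d=0, e=0, f=0} (c, b) contributes 2 new; branch {a=1, e=1, f=1} (c, b, d) contributes 0 new; branch {a=1, c=0, d=1, f=1} (e, b) contributes 0 new; branch {a=0, e=1, f=0} (c, b, d) contributes 8 new; branch {a=0, c=0, d=1, f=0} (e, b) contributes 2 new; branch {d=0} (f, e, c, a, b) contributes 8 new. Total: 56.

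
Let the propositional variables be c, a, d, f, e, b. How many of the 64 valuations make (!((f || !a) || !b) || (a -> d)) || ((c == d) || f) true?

62

Initial set: {((!((f || !a) || !b) || (a -> d)) || ((c == d) || f))}.
((!((f || !a) || !b) || (a -> d)) || ((c == d) || f)): β-rule — branch into (!((f || !a) || !b) || (a -> d))  //  ((c == d) || f).
  branch 1 (add (!((f || !a) || !b) || (a -> d))):
    (!((f || !a) || !b) || (a -> d)): β-rule — branch into !((f || !a) || !b)  //  (a -> d).
      branch 1.1 (add !((f || !a) || !b)):
        !((f || !a) || !b): α-rule — add !(f || !a), !!b.
        !(f || !a): α-rule — add !f, !!a.
        ○ open, literals {a=true, b=true, f=false}.
      branch 1.2 (add (a -> d)):
        (a -> d): β-rule — branch into !a  //  d.
          branch 1.2.1 (add !a):
            ○ open, literals {a=false}.
          branch 1.2.2 (add d):
            ○ open, literals {d=true}.
  branch 2 (add ((c == d) || f)):
    ((c == d) || f): β-rule — branch into (c == d)  //  f.
      branch 2.1 (add (c == d)):
        (c == d): β-rule — branch into c, d  //  !c, !d.
          branch 2.1.1 (add c, d):
            ○ open, literals {c=true, d=true}.
          branch 2.1.2 (add !c, !d):
            ○ open, literals {c=false, d=false}.
      branch 2.2 (add f):
        ○ open, literals {f=true}.
0 branches closed, 6 open.
Each open branch fixes some atoms; the unmentioned ones are free. Counting distinct full assignments: branch {a=true, b=true, f=false} (c, d, e) contributes 8 new; branch {a=false} (c, d, f, e, b) contributes 32 new; branch {d=true} (c, a, f, e, b) contributes 12 new; branch {c=true, d=true} (a, f, e, b) contributes 0 new; branch {c=false, d=false} (a, f, e, b) contributes 6 new; branch {f=true} (c, a, d, e, b) contributes 4 new. Total: 62.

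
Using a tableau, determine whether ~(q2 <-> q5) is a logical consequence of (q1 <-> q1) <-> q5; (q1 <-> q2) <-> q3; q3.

Initial set: {((q1 <-> q1) <-> q5); ((q1 <-> q2) <-> q3); q3; ~~(q2 <-> q5)}.
((q1 <-> q1) <-> q5): β-rule — branch into (q1 <-> q1), q5  //  ~(q1 <-> q1), ~q5.
  branch 1 (add (q1 <-> q1), q5):
    ((q1 <-> q2) <-> q3): β-rule — branch into (q1 <-> q2), q3  //  ~(q1 <-> q2), ~q3.
      branch 1.1 (add (q1 <-> q2), q3):
        ~~(q2 <-> q5): β-rule — branch into q2, q5  //  ~q2, ~q5.
          branch 1.1.1 (add q2, q5):
            (q1 <-> q1): β-rule — branch into q1, q1  //  ~q1, ~q1.
              branch 1.1.1.1 (add q1, q1):
                (q1 <-> q2): β-rule — branch into q1, q2  //  ~q1, ~q2.
                  branch 1.1.1.1.1 (add q1, q2):
                    ○ open, literals {q1=1, q2=1, q3=1, q5=1}.
                  branch 1.1.1.1.2 (add ~q1, ~q2):
                    × closes — contains both q1 and ~q1.
              branch 1.1.1.2 (add ~q1, ~q1):
                (q1 <-> q2): β-rule — branch into q1, q2  //  ~q1, ~q2.
                  branch 1.1.1.2.1 (add q1, q2):
                    × closes — contains both q1 and ~q1.
                  branch 1.1.1.2.2 (add ~q1, ~q2):
                    × closes — contains both q2 and ~q2.
          branch 1.1.2 (add ~q2, ~q5):
            × closes — contains both q5 and ~q5.
      branch 1.2 (add ~(q1 <-> q2), ~q3):
        × closes — contains both q3 and ~q3.
  branch 2 (add ~(q1 <-> q1), ~q5):
    ((q1 <-> q2) <-> q3): β-rule — branch into (q1 <-> q2), q3  //  ~(q1 <-> q2), ~q3.
      branch 2.1 (add (q1 <-> q2), q3):
        ~~(q2 <-> q5): β-rule — branch into q2, q5  //  ~q2, ~q5.
          branch 2.1.1 (add q2, q5):
            × closes — contains both q5 and ~q5.
          branch 2.1.2 (add ~q2, ~q5):
            ~(q1 <-> q1): β-rule — branch into q1, ~q1  //  ~q1, q1.
              branch 2.1.2.1 (add q1, ~q1):
                × closes — contains both q1 and ~q1.
              branch 2.1.2.2 (add ~q1, q1):
                × closes — contains both q1 and ~q1.
      branch 2.2 (add ~(q1 <-> q2), ~q3):
        × closes — contains both q3 and ~q3.
9 branches closed, 1 open.
An open branch gives a countermodel: q1=1, q2=1, q3=1, q5=1 (unmentioned atoms arbitrary); the premises hold there but the conclusion fails.

No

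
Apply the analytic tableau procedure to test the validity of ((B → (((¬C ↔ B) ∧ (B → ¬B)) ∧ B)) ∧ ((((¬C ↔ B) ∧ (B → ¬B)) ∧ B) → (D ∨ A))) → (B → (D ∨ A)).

Assume the negation and expand:
Initial set: {F (((B → (((¬C ↔ B) ∧ (B → ¬B)) ∧ B)) ∧ ((((¬C ↔ B) ∧ (B → ¬B)) ∧ B) → (D ∨ A))) → (B → (D ∨ A)))}.
F (((B → (((¬C ↔ B) ∧ (B → ¬B)) ∧ B)) ∧ ((((¬C ↔ B) ∧ (B → ¬B)) ∧ B) → (D ∨ A))) → (B → (D ∨ A))): α-rule — add T ((B → (((¬C ↔ B) ∧ (B → ¬B)) ∧ B)) ∧ ((((¬C ↔ B) ∧ (B → ¬B)) ∧ B) → (D ∨ A))), F (B → (D ∨ A)).
T ((B → (((¬C ↔ B) ∧ (B → ¬B)) ∧ B)) ∧ ((((¬C ↔ B) ∧ (B → ¬B)) ∧ B) → (D ∨ A))): α-rule — add T (B → (((¬C ↔ B) ∧ (B → ¬B)) ∧ B)), T ((((¬C ↔ B) ∧ (B → ¬B)) ∧ B) → (D ∨ A)).
F (B → (D ∨ A)): α-rule — add T B, F (D ∨ A).
F (D ∨ A): α-rule — add F D, F A.
T (B → (((¬C ↔ B) ∧ (B → ¬B)) ∧ B)): β-rule — branch into F B  //  T (((¬C ↔ B) ∧ (B → ¬B)) ∧ B).
  branch 1 (add F B):
    × closes — contains both B and ¬B.
  branch 2 (add T (((¬C ↔ B) ∧ (B → ¬B)) ∧ B)):
    T (((¬C ↔ B) ∧ (B → ¬B)) ∧ B): α-rule — add T ((¬C ↔ B) ∧ (B → ¬B)), T B.
    T ((¬C ↔ B) ∧ (B → ¬B)): α-rule — add T (¬C ↔ B), T (B → ¬B).
    T ((((¬C ↔ B) ∧ (B → ¬B)) ∧ B) → (D ∨ A)): β-rule — branch into F (((¬C ↔ B) ∧ (B → ¬B)) ∧ B)  //  T (D ∨ A).
      branch 2.1 (add F (((¬C ↔ B) ∧ (B → ¬B)) ∧ B)):
        T (¬C ↔ B): β-rule — branch into T ¬C, T B  //  F ¬C, F B.
          branch 2.1.1 (add T ¬C, T B):
            T (B → ¬B): β-rule — branch into F B  //  T ¬B.
              branch 2.1.1.1 (add F B):
                × closes — contains both B and ¬B.
              branch 2.1.1.2 (add T ¬B):
                × closes — contains both B and ¬B.
          branch 2.1.2 (add F ¬C, F B):
            × closes — contains both B and ¬B.
      branch 2.2 (add T (D ∨ A)):
        T (¬C ↔ B): β-rule — branch into T ¬C, T B  //  F ¬C, F B.
          branch 2.2.1 (add T ¬C, T B):
            T (B → ¬B): β-rule — branch into F B  //  T ¬B.
              branch 2.2.1.1 (add F B):
                × closes — contains both B and ¬B.
              branch 2.2.1.2 (add T ¬B):
                × closes — contains both B and ¬B.
          branch 2.2.2 (add F ¬C, F B):
            × closes — contains both B and ¬B.
All 7 branches close.
Every branch closed, so the negation is unsatisfiable and the formula is valid.

Valid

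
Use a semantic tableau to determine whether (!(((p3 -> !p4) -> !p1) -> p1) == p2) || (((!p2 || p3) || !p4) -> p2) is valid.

Not valid

Assume the negation and expand:
Initial set: {F ((!(((p3 -> !p4) -> !p1) -> p1) == p2) || (((!p2 || p3) || !p4) -> p2))}.
F ((!(((p3 -> !p4) -> !p1) -> p1) == p2) || (((!p2 || p3) || !p4) -> p2)): α-rule — add F (!(((p3 -> !p4) -> !p1) -> p1) == p2), F (((!p2 || p3) || !p4) -> p2).
F (((!p2 || p3) || !p4) -> p2): α-rule — add T ((!p2 || p3) || !p4), F p2.
F (!(((p3 -> !p4) -> !p1) -> p1) == p2): β-rule — branch into T !(((p3 -> !p4) -> !p1) -> p1), F p2  //  F !(((p3 -> !p4) -> !p1) -> p1), T p2.
  branch 1 (add T !(((p3 -> !p4) -> !p1) -> p1), F p2):
    T !(((p3 -> !p4) -> !p1) -> p1): α-rule — add T ((p3 -> !p4) -> !p1), F p1.
    T ((!p2 || p3) || !p4): β-rule — branch into T (!p2 || p3)  //  T !p4.
      branch 1.1 (add T (!p2 || p3)):
        T ((p3 -> !p4) -> !p1): β-rule — branch into F (p3 -> !p4)  //  T !p1.
          branch 1.1.1 (add F (p3 -> !p4)):
            F (p3 -> !p4): α-rule — add T p3, F !p4.
            T (!p2 || p3): β-rule — branch into T !p2  //  T p3.
              branch 1.1.1.1 (add T !p2):
                ○ open, literals {p1=0, p2=0, p3=1, p4=1}.
              branch 1.1.1.2 (add T p3):
                ○ open, literals {p1=0, p2=0, p3=1, p4=1}.
          branch 1.1.2 (add T !p1):
            T (!p2 || p3): β-rule — branch into T !p2  //  T p3.
              branch 1.1.2.1 (add T !p2):
                ○ open, literals {p1=0, p2=0}.
              branch 1.1.2.2 (add T p3):
                ○ open, literals {p1=0, p2=0, p3=1}.
      branch 1.2 (add T !p4):
        T ((p3 -> !p4) -> !p1): β-rule — branch into F (p3 -> !p4)  //  T !p1.
          branch 1.2.1 (add F (p3 -> !p4)):
            F (p3 -> !p4): α-rule — add T p3, F !p4.
            × closes — contains both p4 and !p4.
          branch 1.2.2 (add T !p1):
            ○ open, literals {p1=0, p2=0, p4=0}.
  branch 2 (add F !(((p3 -> !p4) -> !p1) -> p1), T p2):
    × closes — contains both p2 and !p2.
2 branches closed, 5 open.
An open branch gives a countermodel: p1=0, p2=0, p3=1, p4=1 (unmentioned atoms arbitrary); under it the original formula is false.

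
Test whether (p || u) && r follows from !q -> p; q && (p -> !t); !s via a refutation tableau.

Initial set: {T (!q -> p); T (q && (p -> !t)); T !s; F ((p || u) && r)}.
T (q && (p -> !t)): α-rule — add T q, T (p -> !t).
T (!q -> p): β-rule — branch into F !q  //  T p.
  branch 1 (add F !q):
    F ((p || u) && r): β-rule — branch into F (p || u)  //  F r.
      branch 1.1 (add F (p || u)):
        F (p || u): α-rule — add F p, F u.
        T (p -> !t): β-rule — branch into F p  //  T !t.
          branch 1.1.1 (add F p):
            ○ open, literals {p=false, q=true, s=false, u=false}.
          branch 1.1.2 (add T !t):
            ○ open, literals {p=false, q=true, s=false, t=false, u=false}.
      branch 1.2 (add F r):
        T (p -> !t): β-rule — branch into F p  //  T !t.
          branch 1.2.1 (add F p):
            ○ open, literals {p=false, q=true, r=false, s=false}.
          branch 1.2.2 (add T !t):
            ○ open, literals {q=true, r=false, s=false, t=false}.
  branch 2 (add T p):
    F ((p || u) && r): β-rule — branch into F (p || u)  //  F r.
      branch 2.1 (add F (p || u)):
        F (p || u): α-rule — add F p, F u.
        × closes — contains both p and !p.
      branch 2.2 (add F r):
        T (p -> !t): β-rule — branch into F p  //  T !t.
          branch 2.2.1 (add F p):
            × closes — contains both p and !p.
          branch 2.2.2 (add T !t):
            ○ open, literals {p=true, q=true, r=false, s=false, t=false}.
2 branches closed, 5 open.
An open branch gives a countermodel: p=false, q=true, s=false, u=false (unmentioned atoms arbitrary); the premises hold there but the conclusion fails.

No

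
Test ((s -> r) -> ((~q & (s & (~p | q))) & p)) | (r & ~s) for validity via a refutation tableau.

Assume the negation and expand:
Initial set: {~(((s -> r) -> ((~q & (s & (~p | q))) & p)) | (r & ~s))}.
~(((s -> r) -> ((~q & (s & (~p | q))) & p)) | (r & ~s)): α-rule — add ~((s -> r) -> ((~q & (s & (~p | q))) & p)), ~(r & ~s).
~((s -> r) -> ((~q & (s & (~p | q))) & p)): α-rule — add (s -> r), ~((~q & (s & (~p | q))) & p).
~(r & ~s): β-rule — branch into ~r  //  ~~s.
  branch 1 (add ~r):
    (s -> r): β-rule — branch into ~s  //  r.
      branch 1.1 (add ~s):
        ~((~q & (s & (~p | q))) & p): β-rule — branch into ~(~q & (s & (~p | q)))  //  ~p.
          branch 1.1.1 (add ~(~q & (s & (~p | q)))):
            ~(~q & (s & (~p | q))): β-rule — branch into ~~q  //  ~(s & (~p | q)).
              branch 1.1.1.1 (add ~~q):
                ○ open, literals {q=1, r=0, s=0}.
              branch 1.1.1.2 (add ~(s & (~p | q))):
                ~(s & (~p | q)): β-rule — branch into ~s  //  ~(~p | q).
                  branch 1.1.1.2.1 (add ~s):
                    ○ open, literals {r=0, s=0}.
                  branch 1.1.1.2.2 (add ~(~p | q)):
                    ~(~p | q): α-rule — add ~~p, ~q.
                    ○ open, literals {p=1, q=0, r=0, s=0}.
          branch 1.1.2 (add ~p):
            ○ open, literals {p=0, r=0, s=0}.
      branch 1.2 (add r):
        × closes — contains both r and ~r.
  branch 2 (add ~~s):
    (s -> r): β-rule — branch into ~s  //  r.
      branch 2.1 (add ~s):
        × closes — contains both s and ~s.
      branch 2.2 (add r):
        ~((~q & (s & (~p | q))) & p): β-rule — branch into ~(~q & (s & (~p | q)))  //  ~p.
          branch 2.2.1 (add ~(~q & (s & (~p | q)))):
            ~(~q & (s & (~p | q))): β-rule — branch into ~~q  //  ~(s & (~p | q)).
              branch 2.2.1.1 (add ~~q):
                ○ open, literals {q=1, r=1, s=1}.
              branch 2.2.1.2 (add ~(s & (~p | q))):
                ~(s & (~p | q)): β-rule — branch into ~s  //  ~(~p | q).
                  branch 2.2.1.2.1 (add ~s):
                    × closes — contains both s and ~s.
                  branch 2.2.1.2.2 (add ~(~p | q)):
                    ~(~p | q): α-rule — add ~~p, ~q.
                    ○ open, literals {p=1, q=0, r=1, s=1}.
          branch 2.2.2 (add ~p):
            ○ open, literals {p=0, r=1, s=1}.
3 branches closed, 7 open.
An open branch gives a countermodel: q=1, r=0, s=0 (unmentioned atoms arbitrary); under it the original formula is false.

Not valid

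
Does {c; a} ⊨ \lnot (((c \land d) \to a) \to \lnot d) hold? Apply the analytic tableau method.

Initial set: {c; a; \lnot \lnot (((c \land d) \to a) \to \lnot d)}.
\lnot \lnot (((c \land d) \to a) \to \lnot d): β-rule — branch into \lnot ((c \land d) \to a)  //  \lnot d.
  branch 1 (add \lnot ((c \land d) \to a)):
    \lnot ((c \land d) \to a): α-rule — add (c \land d), \lnot a.
    × closes — contains both a and \lnot a.
  branch 2 (add \lnot d):
    ○ open, literals {a=true, c=true, d=false}.
1 branch closed, 1 open.
An open branch gives a countermodel: a=true, c=true, d=false (unmentioned atoms arbitrary); the premises hold there but the conclusion fails.

No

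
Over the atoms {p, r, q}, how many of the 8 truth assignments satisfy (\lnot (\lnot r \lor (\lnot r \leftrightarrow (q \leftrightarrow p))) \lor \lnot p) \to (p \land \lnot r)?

3

Initial set: {T ((\lnot (\lnot r \lor (\lnot r \leftrightarrow (q \leftrightarrow p))) \lor \lnot p) \to (p \land \lnot r))}.
T ((\lnot (\lnot r \lor (\lnot r \leftrightarrow (q \leftrightarrow p))) \lor \lnot p) \to (p \land \lnot r)): β-rule — branch into F (\lnot (\lnot r \lor (\lnot r \leftrightarrow (q \leftrightarrow p))) \lor \lnot p)  //  T (p \land \lnot r).
  branch 1 (add F (\lnot (\lnot r \lor (\lnot r \leftrightarrow (q \leftrightarrow p))) \lor \lnot p)):
    F (\lnot (\lnot r \lor (\lnot r \leftrightarrow (q \leftrightarrow p))) \lor \lnot p): α-rule — add F \lnot (\lnot r \lor (\lnot r \leftrightarrow (q \leftrightarrow p))), F \lnot p.
    F \lnot (\lnot r \lor (\lnot r \leftrightarrow (q \leftrightarrow p))): β-rule — branch into T \lnot r  //  T (\lnot r \leftrightarrow (q \leftrightarrow p)).
      branch 1.1 (add T \lnot r):
        ○ open, literals {p=1, r=0}.
      branch 1.2 (add T (\lnot r \leftrightarrow (q \leftrightarrow p))):
        T (\lnot r \leftrightarrow (q \leftrightarrow p)): β-rule — branch into T \lnot r, T (q \leftrightarrow p)  //  F \lnot r, F (q \leftrightarrow p).
          branch 1.2.1 (add T \lnot r, T (q \leftrightarrow p)):
            T (q \leftrightarrow p): β-rule — branch into T q, T p  //  F q, F p.
              branch 1.2.1.1 (add T q, T p):
                ○ open, literals {p=1, q=1, r=0}.
              branch 1.2.1.2 (add F q, F p):
                × closes — contains both p and \lnot p.
          branch 1.2.2 (add F \lnot r, F (q \leftrightarrow p)):
            F (q \leftrightarrow p): β-rule — branch into T q, F p  //  F q, T p.
              branch 1.2.2.1 (add T q, F p):
                × closes — contains both p and \lnot p.
              branch 1.2.2.2 (add F q, T p):
                ○ open, literals {p=1, q=0, r=1}.
  branch 2 (add T (p \land \lnot r)):
    T (p \land \lnot r): α-rule — add T p, T \lnot r.
    ○ open, literals {p=1, r=0}.
2 branches closed, 4 open.
Each open branch fixes some atoms; the unmentioned ones are free. Counting distinct full assignments: branch {p=1, r=0} (q) contributes 2 new; branch {p=1, q=1, r=0} (none free) contributes 0 new; branch {p=1, q=0, r=1} (none free) contributes 1 new; branch {p=1, r=0} (q) contributes 0 new. Total: 3.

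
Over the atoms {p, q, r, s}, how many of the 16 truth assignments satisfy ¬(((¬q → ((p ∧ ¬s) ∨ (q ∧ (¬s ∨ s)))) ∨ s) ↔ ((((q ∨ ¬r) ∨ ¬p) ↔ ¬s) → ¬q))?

Initial set: {¬(((¬q → ((p ∧ ¬s) ∨ (q ∧ (¬s ∨ s)))) ∨ s) ↔ ((((q ∨ ¬r) ∨ ¬p) ↔ ¬s) → ¬q))}.
¬(((¬q → ((p ∧ ¬s) ∨ (q ∧ (¬s ∨ s)))) ∨ s) ↔ ((((q ∨ ¬r) ∨ ¬p) ↔ ¬s) → ¬q)): β-rule — branch into ((¬q → ((p ∧ ¬s) ∨ (q ∧ (¬s ∨ s)))) ∨ s), ¬((((q ∨ ¬r) ∨ ¬p) ↔ ¬s) → ¬q)  //  ¬((¬q → ((p ∧ ¬s) ∨ (q ∧ (¬s ∨ s)))) ∨ s), ((((q ∨ ¬r) ∨ ¬p) ↔ ¬s) → ¬q).
  branch 1 (add ((¬q → ((p ∧ ¬s) ∨ (q ∧ (¬s ∨ s)))) ∨ s), ¬((((q ∨ ¬r) ∨ ¬p) ↔ ¬s) → ¬q)):
    ¬((((q ∨ ¬r) ∨ ¬p) ↔ ¬s) → ¬q): α-rule — add (((q ∨ ¬r) ∨ ¬p) ↔ ¬s), ¬¬q.
    ((¬q → ((p ∧ ¬s) ∨ (q ∧ (¬s ∨ s)))) ∨ s): β-rule — branch into (¬q → ((p ∧ ¬s) ∨ (q ∧ (¬s ∨ s))))  //  s.
      branch 1.1 (add (¬q → ((p ∧ ¬s) ∨ (q ∧ (¬s ∨ s))))):
        (((q ∨ ¬r) ∨ ¬p) ↔ ¬s): β-rule — branch into ((q ∨ ¬r) ∨ ¬p), ¬s  //  ¬((q ∨ ¬r) ∨ ¬p), ¬¬s.
          branch 1.1.1 (add ((q ∨ ¬r) ∨ ¬p), ¬s):
            (¬q → ((p ∧ ¬s) ∨ (q ∧ (¬s ∨ s)))): β-rule — branch into ¬¬q  //  ((p ∧ ¬s) ∨ (q ∧ (¬s ∨ s))).
              branch 1.1.1.1 (add ¬¬q):
                ((q ∨ ¬r) ∨ ¬p): β-rule — branch into (q ∨ ¬r)  //  ¬p.
                  branch 1.1.1.1.1 (add (q ∨ ¬r)):
                    (q ∨ ¬r): β-rule — branch into q  //  ¬r.
                      branch 1.1.1.1.1.1 (add q):
                        ○ open, literals {q=1, s=0}.
                      branch 1.1.1.1.1.2 (add ¬r):
                        ○ open, literals {q=1, r=0, s=0}.
                  branch 1.1.1.1.2 (add ¬p):
                    ○ open, literals {p=0, q=1, s=0}.
              branch 1.1.1.2 (add ((p ∧ ¬s) ∨ (q ∧ (¬s ∨ s)))):
                ((q ∨ ¬r) ∨ ¬p): β-rule — branch into (q ∨ ¬r)  //  ¬p.
                  branch 1.1.1.2.1 (add (q ∨ ¬r)):
                    ((p ∧ ¬s) ∨ (q ∧ (¬s ∨ s))): β-rule — branch into (p ∧ ¬s)  //  (q ∧ (¬s ∨ s)).
                      branch 1.1.1.2.1.1 (add (p ∧ ¬s)):
                        (p ∧ ¬s): α-rule — add p, ¬s.
                        (q ∨ ¬r): β-rule — branch into q  //  ¬r.
                          branch 1.1.1.2.1.1.1 (add q):
                            ○ open, literals {p=1, q=1, s=0}.
                          branch 1.1.1.2.1.1.2 (add ¬r):
                            ○ open, literals {p=1, q=1, r=0, s=0}.
                      branch 1.1.1.2.1.2 (add (q ∧ (¬s ∨ s))):
                        (q ∧ (¬s ∨ s)): α-rule — add q, (¬s ∨ s).
                        (q ∨ ¬r): β-rule — branch into q  //  ¬r.
                          branch 1.1.1.2.1.2.1 (add q):
                            (¬s ∨ s): β-rule — branch into ¬s  //  s.
                              branch 1.1.1.2.1.2.1.1 (add ¬s):
                                ○ open, literals {q=1, s=0}.
                              branch 1.1.1.2.1.2.1.2 (add s):
                                × closes — contains both s and ¬s.
                          branch 1.1.1.2.1.2.2 (add ¬r):
                            (¬s ∨ s): β-rule — branch into ¬s  //  s.
                              branch 1.1.1.2.1.2.2.1 (add ¬s):
                                ○ open, literals {q=1, r=0, s=0}.
                              branch 1.1.1.2.1.2.2.2 (add s):
                                × closes — contains both s and ¬s.
                  branch 1.1.1.2.2 (add ¬p):
                    ((p ∧ ¬s) ∨ (q ∧ (¬s ∨ s))): β-rule — branch into (p ∧ ¬s)  //  (q ∧ (¬s ∨ s)).
                      branch 1.1.1.2.2.1 (add (p ∧ ¬s)):
                        (p ∧ ¬s): α-rule — add p, ¬s.
                        × closes — contains both p and ¬p.
                      branch 1.1.1.2.2.2 (add (q ∧ (¬s ∨ s))):
                        (q ∧ (¬s ∨ s)): α-rule — add q, (¬s ∨ s).
                        (¬s ∨ s): β-rule — branch into ¬s  //  s.
                          branch 1.1.1.2.2.2.1 (add ¬s):
                            ○ open, literals {p=0, q=1, s=0}.
                          branch 1.1.1.2.2.2.2 (add s):
                            × closes — contains both s and ¬s.
          branch 1.1.2 (add ¬((q ∨ ¬r) ∨ ¬p), ¬¬s):
            ¬((q ∨ ¬r) ∨ ¬p): α-rule — add ¬(q ∨ ¬r), ¬¬p.
            ¬(q ∨ ¬r): α-rule — add ¬q, ¬¬r.
            × closes — contains both q and ¬q.
      branch 1.2 (add s):
        (((q ∨ ¬r) ∨ ¬p) ↔ ¬s): β-rule — branch into ((q ∨ ¬r) ∨ ¬p), ¬s  //  ¬((q ∨ ¬r) ∨ ¬p), ¬¬s.
          branch 1.2.1 (add ((q ∨ ¬r) ∨ ¬p), ¬s):
            × closes — contains both s and ¬s.
          branch 1.2.2 (add ¬((q ∨ ¬r) ∨ ¬p), ¬¬s):
            ¬((q ∨ ¬r) ∨ ¬p): α-rule — add ¬(q ∨ ¬r), ¬¬p.
            ¬(q ∨ ¬r): α-rule — add ¬q, ¬¬r.
            × closes — contains both q and ¬q.
  branch 2 (add ¬((¬q → ((p ∧ ¬s) ∨ (q ∧ (¬s ∨ s)))) ∨ s), ((((q ∨ ¬r) ∨ ¬p) ↔ ¬s) → ¬q)):
    ¬((¬q → ((p ∧ ¬s) ∨ (q ∧ (¬s ∨ s)))) ∨ s): α-rule — add ¬(¬q → ((p ∧ ¬s) ∨ (q ∧ (¬s ∨ s)))), ¬s.
    ¬(¬q → ((p ∧ ¬s) ∨ (q ∧ (¬s ∨ s)))): α-rule — add ¬q, ¬((p ∧ ¬s) ∨ (q ∧ (¬s ∨ s))).
    ¬((p ∧ ¬s) ∨ (q ∧ (¬s ∨ s))): α-rule — add ¬(p ∧ ¬s), ¬(q ∧ (¬s ∨ s)).
    ((((q ∨ ¬r) ∨ ¬p) ↔ ¬s) → ¬q): β-rule — branch into ¬(((q ∨ ¬r) ∨ ¬p) ↔ ¬s)  //  ¬q.
      branch 2.1 (add ¬(((q ∨ ¬r) ∨ ¬p) ↔ ¬s)):
        ¬(p ∧ ¬s): β-rule — branch into ¬p  //  ¬¬s.
          branch 2.1.1 (add ¬p):
            ¬(q ∧ (¬s ∨ s)): β-rule — branch into ¬q  //  ¬(¬s ∨ s).
              branch 2.1.1.1 (add ¬q):
                ¬(((q ∨ ¬r) ∨ ¬p) ↔ ¬s): β-rule — branch into ((q ∨ ¬r) ∨ ¬p), ¬¬s  //  ¬((q ∨ ¬r) ∨ ¬p), ¬s.
                  branch 2.1.1.1.1 (add ((q ∨ ¬r) ∨ ¬p), ¬¬s):
                    × closes — contains both s and ¬s.
                  branch 2.1.1.1.2 (add ¬((q ∨ ¬r) ∨ ¬p), ¬s):
                    ¬((q ∨ ¬r) ∨ ¬p): α-rule — add ¬(q ∨ ¬r), ¬¬p.
                    × closes — contains both p and ¬p.
              branch 2.1.1.2 (add ¬(¬s ∨ s)):
                ¬(¬s ∨ s): α-rule — add ¬¬s, ¬s.
                × closes — contains both s and ¬s.
          branch 2.1.2 (add ¬¬s):
            × closes — contains both s and ¬s.
      branch 2.2 (add ¬q):
        ¬(p ∧ ¬s): β-rule — branch into ¬p  //  ¬¬s.
          branch 2.2.1 (add ¬p):
            ¬(q ∧ (¬s ∨ s)): β-rule — branch into ¬q  //  ¬(¬s ∨ s).
              branch 2.2.1.1 (add ¬q):
                ○ open, literals {p=0, q=0, s=0}.
              branch 2.2.1.2 (add ¬(¬s ∨ s)):
                ¬(¬s ∨ s): α-rule — add ¬¬s, ¬s.
                × closes — contains both s and ¬s.
          branch 2.2.2 (add ¬¬s):
            × closes — contains both s and ¬s.
13 branches closed, 9 open.
Each open branch fixes some atoms; the unmentioned ones are free. Counting distinct full assignments: branch {q=1, s=0} (p, r) contributes 4 new; branch {q=1, r=0, s=0} (p) contributes 0 new; branch {p=0, q=1, s=0} (r) contributes 0 new; branch {p=1, q=1, s=0} (r) contributes 0 new; branch {p=1, q=1, r=0, s=0} (none free) contributes 0 new; branch {q=1, s=0} (p, r) contributes 0 new; branch {q=1, r=0, s=0} (p) contributes 0 new; branch {p=0, q=1, s=0} (r) contributes 0 new; branch {p=0, q=0, s=0} (r) contributes 2 new. Total: 6.

6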